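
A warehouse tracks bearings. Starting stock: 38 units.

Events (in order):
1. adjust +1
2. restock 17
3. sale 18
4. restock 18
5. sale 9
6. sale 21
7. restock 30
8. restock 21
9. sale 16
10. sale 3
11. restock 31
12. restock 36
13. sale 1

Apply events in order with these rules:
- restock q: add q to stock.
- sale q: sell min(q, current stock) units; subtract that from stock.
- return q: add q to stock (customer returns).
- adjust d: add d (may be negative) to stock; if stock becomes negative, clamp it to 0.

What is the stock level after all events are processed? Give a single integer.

Processing events:
Start: stock = 38
  Event 1 (adjust +1): 38 + 1 = 39
  Event 2 (restock 17): 39 + 17 = 56
  Event 3 (sale 18): sell min(18,56)=18. stock: 56 - 18 = 38. total_sold = 18
  Event 4 (restock 18): 38 + 18 = 56
  Event 5 (sale 9): sell min(9,56)=9. stock: 56 - 9 = 47. total_sold = 27
  Event 6 (sale 21): sell min(21,47)=21. stock: 47 - 21 = 26. total_sold = 48
  Event 7 (restock 30): 26 + 30 = 56
  Event 8 (restock 21): 56 + 21 = 77
  Event 9 (sale 16): sell min(16,77)=16. stock: 77 - 16 = 61. total_sold = 64
  Event 10 (sale 3): sell min(3,61)=3. stock: 61 - 3 = 58. total_sold = 67
  Event 11 (restock 31): 58 + 31 = 89
  Event 12 (restock 36): 89 + 36 = 125
  Event 13 (sale 1): sell min(1,125)=1. stock: 125 - 1 = 124. total_sold = 68
Final: stock = 124, total_sold = 68

Answer: 124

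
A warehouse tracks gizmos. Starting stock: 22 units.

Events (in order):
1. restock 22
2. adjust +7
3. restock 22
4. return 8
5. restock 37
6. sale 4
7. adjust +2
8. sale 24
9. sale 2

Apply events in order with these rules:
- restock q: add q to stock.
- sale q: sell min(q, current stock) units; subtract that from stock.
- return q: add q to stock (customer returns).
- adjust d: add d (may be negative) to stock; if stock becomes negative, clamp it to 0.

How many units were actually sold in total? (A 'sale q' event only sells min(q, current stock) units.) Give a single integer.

Processing events:
Start: stock = 22
  Event 1 (restock 22): 22 + 22 = 44
  Event 2 (adjust +7): 44 + 7 = 51
  Event 3 (restock 22): 51 + 22 = 73
  Event 4 (return 8): 73 + 8 = 81
  Event 5 (restock 37): 81 + 37 = 118
  Event 6 (sale 4): sell min(4,118)=4. stock: 118 - 4 = 114. total_sold = 4
  Event 7 (adjust +2): 114 + 2 = 116
  Event 8 (sale 24): sell min(24,116)=24. stock: 116 - 24 = 92. total_sold = 28
  Event 9 (sale 2): sell min(2,92)=2. stock: 92 - 2 = 90. total_sold = 30
Final: stock = 90, total_sold = 30

Answer: 30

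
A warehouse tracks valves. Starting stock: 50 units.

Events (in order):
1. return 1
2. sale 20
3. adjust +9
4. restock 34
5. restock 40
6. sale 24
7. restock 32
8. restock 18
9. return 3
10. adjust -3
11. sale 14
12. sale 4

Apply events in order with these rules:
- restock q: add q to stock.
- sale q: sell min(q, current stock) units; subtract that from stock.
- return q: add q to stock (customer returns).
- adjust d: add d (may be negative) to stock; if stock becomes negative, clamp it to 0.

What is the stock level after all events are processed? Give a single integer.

Answer: 122

Derivation:
Processing events:
Start: stock = 50
  Event 1 (return 1): 50 + 1 = 51
  Event 2 (sale 20): sell min(20,51)=20. stock: 51 - 20 = 31. total_sold = 20
  Event 3 (adjust +9): 31 + 9 = 40
  Event 4 (restock 34): 40 + 34 = 74
  Event 5 (restock 40): 74 + 40 = 114
  Event 6 (sale 24): sell min(24,114)=24. stock: 114 - 24 = 90. total_sold = 44
  Event 7 (restock 32): 90 + 32 = 122
  Event 8 (restock 18): 122 + 18 = 140
  Event 9 (return 3): 140 + 3 = 143
  Event 10 (adjust -3): 143 + -3 = 140
  Event 11 (sale 14): sell min(14,140)=14. stock: 140 - 14 = 126. total_sold = 58
  Event 12 (sale 4): sell min(4,126)=4. stock: 126 - 4 = 122. total_sold = 62
Final: stock = 122, total_sold = 62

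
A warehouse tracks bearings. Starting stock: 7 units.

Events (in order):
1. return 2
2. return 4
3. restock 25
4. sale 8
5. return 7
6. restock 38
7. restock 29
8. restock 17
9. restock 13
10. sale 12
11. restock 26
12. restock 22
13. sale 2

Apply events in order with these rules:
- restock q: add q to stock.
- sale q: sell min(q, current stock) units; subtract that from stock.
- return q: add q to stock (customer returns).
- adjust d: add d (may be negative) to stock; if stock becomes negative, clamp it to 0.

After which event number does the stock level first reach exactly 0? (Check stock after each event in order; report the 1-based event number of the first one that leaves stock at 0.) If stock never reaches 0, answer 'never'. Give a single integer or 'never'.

Processing events:
Start: stock = 7
  Event 1 (return 2): 7 + 2 = 9
  Event 2 (return 4): 9 + 4 = 13
  Event 3 (restock 25): 13 + 25 = 38
  Event 4 (sale 8): sell min(8,38)=8. stock: 38 - 8 = 30. total_sold = 8
  Event 5 (return 7): 30 + 7 = 37
  Event 6 (restock 38): 37 + 38 = 75
  Event 7 (restock 29): 75 + 29 = 104
  Event 8 (restock 17): 104 + 17 = 121
  Event 9 (restock 13): 121 + 13 = 134
  Event 10 (sale 12): sell min(12,134)=12. stock: 134 - 12 = 122. total_sold = 20
  Event 11 (restock 26): 122 + 26 = 148
  Event 12 (restock 22): 148 + 22 = 170
  Event 13 (sale 2): sell min(2,170)=2. stock: 170 - 2 = 168. total_sold = 22
Final: stock = 168, total_sold = 22

Stock never reaches 0.

Answer: never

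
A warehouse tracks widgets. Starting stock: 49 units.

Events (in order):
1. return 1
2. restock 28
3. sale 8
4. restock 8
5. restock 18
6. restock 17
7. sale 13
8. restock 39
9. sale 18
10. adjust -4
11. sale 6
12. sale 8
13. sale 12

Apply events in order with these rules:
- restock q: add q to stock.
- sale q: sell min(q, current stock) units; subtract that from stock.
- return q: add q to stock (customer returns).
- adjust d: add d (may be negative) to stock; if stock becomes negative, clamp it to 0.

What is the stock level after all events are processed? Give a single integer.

Processing events:
Start: stock = 49
  Event 1 (return 1): 49 + 1 = 50
  Event 2 (restock 28): 50 + 28 = 78
  Event 3 (sale 8): sell min(8,78)=8. stock: 78 - 8 = 70. total_sold = 8
  Event 4 (restock 8): 70 + 8 = 78
  Event 5 (restock 18): 78 + 18 = 96
  Event 6 (restock 17): 96 + 17 = 113
  Event 7 (sale 13): sell min(13,113)=13. stock: 113 - 13 = 100. total_sold = 21
  Event 8 (restock 39): 100 + 39 = 139
  Event 9 (sale 18): sell min(18,139)=18. stock: 139 - 18 = 121. total_sold = 39
  Event 10 (adjust -4): 121 + -4 = 117
  Event 11 (sale 6): sell min(6,117)=6. stock: 117 - 6 = 111. total_sold = 45
  Event 12 (sale 8): sell min(8,111)=8. stock: 111 - 8 = 103. total_sold = 53
  Event 13 (sale 12): sell min(12,103)=12. stock: 103 - 12 = 91. total_sold = 65
Final: stock = 91, total_sold = 65

Answer: 91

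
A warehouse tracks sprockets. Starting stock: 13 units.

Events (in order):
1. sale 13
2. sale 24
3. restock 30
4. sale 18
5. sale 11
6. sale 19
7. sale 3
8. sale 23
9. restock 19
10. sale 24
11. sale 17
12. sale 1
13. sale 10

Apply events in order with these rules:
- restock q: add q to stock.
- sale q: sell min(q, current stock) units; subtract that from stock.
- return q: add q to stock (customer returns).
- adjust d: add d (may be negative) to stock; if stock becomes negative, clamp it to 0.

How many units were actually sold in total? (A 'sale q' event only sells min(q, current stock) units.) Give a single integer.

Answer: 62

Derivation:
Processing events:
Start: stock = 13
  Event 1 (sale 13): sell min(13,13)=13. stock: 13 - 13 = 0. total_sold = 13
  Event 2 (sale 24): sell min(24,0)=0. stock: 0 - 0 = 0. total_sold = 13
  Event 3 (restock 30): 0 + 30 = 30
  Event 4 (sale 18): sell min(18,30)=18. stock: 30 - 18 = 12. total_sold = 31
  Event 5 (sale 11): sell min(11,12)=11. stock: 12 - 11 = 1. total_sold = 42
  Event 6 (sale 19): sell min(19,1)=1. stock: 1 - 1 = 0. total_sold = 43
  Event 7 (sale 3): sell min(3,0)=0. stock: 0 - 0 = 0. total_sold = 43
  Event 8 (sale 23): sell min(23,0)=0. stock: 0 - 0 = 0. total_sold = 43
  Event 9 (restock 19): 0 + 19 = 19
  Event 10 (sale 24): sell min(24,19)=19. stock: 19 - 19 = 0. total_sold = 62
  Event 11 (sale 17): sell min(17,0)=0. stock: 0 - 0 = 0. total_sold = 62
  Event 12 (sale 1): sell min(1,0)=0. stock: 0 - 0 = 0. total_sold = 62
  Event 13 (sale 10): sell min(10,0)=0. stock: 0 - 0 = 0. total_sold = 62
Final: stock = 0, total_sold = 62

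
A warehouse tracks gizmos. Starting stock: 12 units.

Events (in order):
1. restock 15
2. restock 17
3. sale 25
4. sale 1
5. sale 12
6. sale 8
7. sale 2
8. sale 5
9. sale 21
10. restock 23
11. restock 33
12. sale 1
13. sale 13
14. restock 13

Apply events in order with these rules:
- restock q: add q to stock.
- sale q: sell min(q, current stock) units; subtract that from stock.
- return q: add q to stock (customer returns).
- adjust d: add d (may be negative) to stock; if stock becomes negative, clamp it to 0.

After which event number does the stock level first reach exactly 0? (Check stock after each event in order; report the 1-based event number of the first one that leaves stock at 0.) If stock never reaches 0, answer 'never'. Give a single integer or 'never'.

Processing events:
Start: stock = 12
  Event 1 (restock 15): 12 + 15 = 27
  Event 2 (restock 17): 27 + 17 = 44
  Event 3 (sale 25): sell min(25,44)=25. stock: 44 - 25 = 19. total_sold = 25
  Event 4 (sale 1): sell min(1,19)=1. stock: 19 - 1 = 18. total_sold = 26
  Event 5 (sale 12): sell min(12,18)=12. stock: 18 - 12 = 6. total_sold = 38
  Event 6 (sale 8): sell min(8,6)=6. stock: 6 - 6 = 0. total_sold = 44
  Event 7 (sale 2): sell min(2,0)=0. stock: 0 - 0 = 0. total_sold = 44
  Event 8 (sale 5): sell min(5,0)=0. stock: 0 - 0 = 0. total_sold = 44
  Event 9 (sale 21): sell min(21,0)=0. stock: 0 - 0 = 0. total_sold = 44
  Event 10 (restock 23): 0 + 23 = 23
  Event 11 (restock 33): 23 + 33 = 56
  Event 12 (sale 1): sell min(1,56)=1. stock: 56 - 1 = 55. total_sold = 45
  Event 13 (sale 13): sell min(13,55)=13. stock: 55 - 13 = 42. total_sold = 58
  Event 14 (restock 13): 42 + 13 = 55
Final: stock = 55, total_sold = 58

First zero at event 6.

Answer: 6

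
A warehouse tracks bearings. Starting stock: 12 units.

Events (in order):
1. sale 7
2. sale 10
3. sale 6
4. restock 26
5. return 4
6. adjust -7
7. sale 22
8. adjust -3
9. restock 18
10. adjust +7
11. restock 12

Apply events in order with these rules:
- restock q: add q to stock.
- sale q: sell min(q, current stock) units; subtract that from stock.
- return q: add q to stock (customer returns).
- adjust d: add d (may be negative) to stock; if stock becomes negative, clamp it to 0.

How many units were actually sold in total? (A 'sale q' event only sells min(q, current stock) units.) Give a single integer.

Processing events:
Start: stock = 12
  Event 1 (sale 7): sell min(7,12)=7. stock: 12 - 7 = 5. total_sold = 7
  Event 2 (sale 10): sell min(10,5)=5. stock: 5 - 5 = 0. total_sold = 12
  Event 3 (sale 6): sell min(6,0)=0. stock: 0 - 0 = 0. total_sold = 12
  Event 4 (restock 26): 0 + 26 = 26
  Event 5 (return 4): 26 + 4 = 30
  Event 6 (adjust -7): 30 + -7 = 23
  Event 7 (sale 22): sell min(22,23)=22. stock: 23 - 22 = 1. total_sold = 34
  Event 8 (adjust -3): 1 + -3 = 0 (clamped to 0)
  Event 9 (restock 18): 0 + 18 = 18
  Event 10 (adjust +7): 18 + 7 = 25
  Event 11 (restock 12): 25 + 12 = 37
Final: stock = 37, total_sold = 34

Answer: 34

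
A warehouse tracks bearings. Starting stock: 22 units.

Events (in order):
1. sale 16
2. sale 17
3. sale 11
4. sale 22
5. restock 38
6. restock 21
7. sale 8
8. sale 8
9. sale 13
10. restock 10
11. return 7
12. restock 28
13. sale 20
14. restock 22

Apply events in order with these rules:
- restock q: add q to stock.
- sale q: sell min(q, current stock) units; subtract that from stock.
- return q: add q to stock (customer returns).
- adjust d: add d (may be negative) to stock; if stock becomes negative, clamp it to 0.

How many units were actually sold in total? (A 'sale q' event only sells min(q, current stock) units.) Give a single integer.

Answer: 71

Derivation:
Processing events:
Start: stock = 22
  Event 1 (sale 16): sell min(16,22)=16. stock: 22 - 16 = 6. total_sold = 16
  Event 2 (sale 17): sell min(17,6)=6. stock: 6 - 6 = 0. total_sold = 22
  Event 3 (sale 11): sell min(11,0)=0. stock: 0 - 0 = 0. total_sold = 22
  Event 4 (sale 22): sell min(22,0)=0. stock: 0 - 0 = 0. total_sold = 22
  Event 5 (restock 38): 0 + 38 = 38
  Event 6 (restock 21): 38 + 21 = 59
  Event 7 (sale 8): sell min(8,59)=8. stock: 59 - 8 = 51. total_sold = 30
  Event 8 (sale 8): sell min(8,51)=8. stock: 51 - 8 = 43. total_sold = 38
  Event 9 (sale 13): sell min(13,43)=13. stock: 43 - 13 = 30. total_sold = 51
  Event 10 (restock 10): 30 + 10 = 40
  Event 11 (return 7): 40 + 7 = 47
  Event 12 (restock 28): 47 + 28 = 75
  Event 13 (sale 20): sell min(20,75)=20. stock: 75 - 20 = 55. total_sold = 71
  Event 14 (restock 22): 55 + 22 = 77
Final: stock = 77, total_sold = 71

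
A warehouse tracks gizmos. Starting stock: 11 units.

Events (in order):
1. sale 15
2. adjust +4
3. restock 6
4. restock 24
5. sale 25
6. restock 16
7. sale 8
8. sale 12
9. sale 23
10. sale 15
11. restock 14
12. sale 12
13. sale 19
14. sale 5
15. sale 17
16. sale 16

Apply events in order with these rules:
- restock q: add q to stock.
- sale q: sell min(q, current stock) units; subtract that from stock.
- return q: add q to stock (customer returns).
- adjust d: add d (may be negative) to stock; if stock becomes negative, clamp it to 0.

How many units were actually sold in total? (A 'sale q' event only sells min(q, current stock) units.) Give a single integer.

Answer: 75

Derivation:
Processing events:
Start: stock = 11
  Event 1 (sale 15): sell min(15,11)=11. stock: 11 - 11 = 0. total_sold = 11
  Event 2 (adjust +4): 0 + 4 = 4
  Event 3 (restock 6): 4 + 6 = 10
  Event 4 (restock 24): 10 + 24 = 34
  Event 5 (sale 25): sell min(25,34)=25. stock: 34 - 25 = 9. total_sold = 36
  Event 6 (restock 16): 9 + 16 = 25
  Event 7 (sale 8): sell min(8,25)=8. stock: 25 - 8 = 17. total_sold = 44
  Event 8 (sale 12): sell min(12,17)=12. stock: 17 - 12 = 5. total_sold = 56
  Event 9 (sale 23): sell min(23,5)=5. stock: 5 - 5 = 0. total_sold = 61
  Event 10 (sale 15): sell min(15,0)=0. stock: 0 - 0 = 0. total_sold = 61
  Event 11 (restock 14): 0 + 14 = 14
  Event 12 (sale 12): sell min(12,14)=12. stock: 14 - 12 = 2. total_sold = 73
  Event 13 (sale 19): sell min(19,2)=2. stock: 2 - 2 = 0. total_sold = 75
  Event 14 (sale 5): sell min(5,0)=0. stock: 0 - 0 = 0. total_sold = 75
  Event 15 (sale 17): sell min(17,0)=0. stock: 0 - 0 = 0. total_sold = 75
  Event 16 (sale 16): sell min(16,0)=0. stock: 0 - 0 = 0. total_sold = 75
Final: stock = 0, total_sold = 75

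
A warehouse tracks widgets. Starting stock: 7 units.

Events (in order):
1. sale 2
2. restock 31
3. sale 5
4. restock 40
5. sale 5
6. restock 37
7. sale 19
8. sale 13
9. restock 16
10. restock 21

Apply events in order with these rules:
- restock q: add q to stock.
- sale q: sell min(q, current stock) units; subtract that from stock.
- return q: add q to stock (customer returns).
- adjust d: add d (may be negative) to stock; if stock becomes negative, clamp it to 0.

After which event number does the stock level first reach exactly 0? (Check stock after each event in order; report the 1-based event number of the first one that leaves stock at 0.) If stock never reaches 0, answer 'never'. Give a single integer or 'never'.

Answer: never

Derivation:
Processing events:
Start: stock = 7
  Event 1 (sale 2): sell min(2,7)=2. stock: 7 - 2 = 5. total_sold = 2
  Event 2 (restock 31): 5 + 31 = 36
  Event 3 (sale 5): sell min(5,36)=5. stock: 36 - 5 = 31. total_sold = 7
  Event 4 (restock 40): 31 + 40 = 71
  Event 5 (sale 5): sell min(5,71)=5. stock: 71 - 5 = 66. total_sold = 12
  Event 6 (restock 37): 66 + 37 = 103
  Event 7 (sale 19): sell min(19,103)=19. stock: 103 - 19 = 84. total_sold = 31
  Event 8 (sale 13): sell min(13,84)=13. stock: 84 - 13 = 71. total_sold = 44
  Event 9 (restock 16): 71 + 16 = 87
  Event 10 (restock 21): 87 + 21 = 108
Final: stock = 108, total_sold = 44

Stock never reaches 0.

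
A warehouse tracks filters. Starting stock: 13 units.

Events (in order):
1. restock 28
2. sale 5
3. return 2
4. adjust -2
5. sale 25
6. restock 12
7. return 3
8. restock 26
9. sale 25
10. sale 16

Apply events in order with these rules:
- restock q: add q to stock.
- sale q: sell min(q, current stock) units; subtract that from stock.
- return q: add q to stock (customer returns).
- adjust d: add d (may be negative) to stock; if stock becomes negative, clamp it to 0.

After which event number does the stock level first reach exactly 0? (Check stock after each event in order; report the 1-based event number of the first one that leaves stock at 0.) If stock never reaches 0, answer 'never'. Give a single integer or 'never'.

Processing events:
Start: stock = 13
  Event 1 (restock 28): 13 + 28 = 41
  Event 2 (sale 5): sell min(5,41)=5. stock: 41 - 5 = 36. total_sold = 5
  Event 3 (return 2): 36 + 2 = 38
  Event 4 (adjust -2): 38 + -2 = 36
  Event 5 (sale 25): sell min(25,36)=25. stock: 36 - 25 = 11. total_sold = 30
  Event 6 (restock 12): 11 + 12 = 23
  Event 7 (return 3): 23 + 3 = 26
  Event 8 (restock 26): 26 + 26 = 52
  Event 9 (sale 25): sell min(25,52)=25. stock: 52 - 25 = 27. total_sold = 55
  Event 10 (sale 16): sell min(16,27)=16. stock: 27 - 16 = 11. total_sold = 71
Final: stock = 11, total_sold = 71

Stock never reaches 0.

Answer: never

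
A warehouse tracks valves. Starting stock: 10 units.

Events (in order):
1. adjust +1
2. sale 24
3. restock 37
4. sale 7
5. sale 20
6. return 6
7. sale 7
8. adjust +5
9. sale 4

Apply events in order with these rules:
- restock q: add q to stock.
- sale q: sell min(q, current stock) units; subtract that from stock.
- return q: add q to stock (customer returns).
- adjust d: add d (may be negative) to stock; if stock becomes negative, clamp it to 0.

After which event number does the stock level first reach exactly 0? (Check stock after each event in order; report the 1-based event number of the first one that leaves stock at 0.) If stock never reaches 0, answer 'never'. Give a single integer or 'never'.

Answer: 2

Derivation:
Processing events:
Start: stock = 10
  Event 1 (adjust +1): 10 + 1 = 11
  Event 2 (sale 24): sell min(24,11)=11. stock: 11 - 11 = 0. total_sold = 11
  Event 3 (restock 37): 0 + 37 = 37
  Event 4 (sale 7): sell min(7,37)=7. stock: 37 - 7 = 30. total_sold = 18
  Event 5 (sale 20): sell min(20,30)=20. stock: 30 - 20 = 10. total_sold = 38
  Event 6 (return 6): 10 + 6 = 16
  Event 7 (sale 7): sell min(7,16)=7. stock: 16 - 7 = 9. total_sold = 45
  Event 8 (adjust +5): 9 + 5 = 14
  Event 9 (sale 4): sell min(4,14)=4. stock: 14 - 4 = 10. total_sold = 49
Final: stock = 10, total_sold = 49

First zero at event 2.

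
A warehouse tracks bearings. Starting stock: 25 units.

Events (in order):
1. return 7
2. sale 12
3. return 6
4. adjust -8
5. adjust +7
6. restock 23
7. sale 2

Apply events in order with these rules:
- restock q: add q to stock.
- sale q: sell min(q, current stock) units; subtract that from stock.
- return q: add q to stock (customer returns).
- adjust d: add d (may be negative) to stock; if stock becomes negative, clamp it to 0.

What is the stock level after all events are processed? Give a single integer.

Processing events:
Start: stock = 25
  Event 1 (return 7): 25 + 7 = 32
  Event 2 (sale 12): sell min(12,32)=12. stock: 32 - 12 = 20. total_sold = 12
  Event 3 (return 6): 20 + 6 = 26
  Event 4 (adjust -8): 26 + -8 = 18
  Event 5 (adjust +7): 18 + 7 = 25
  Event 6 (restock 23): 25 + 23 = 48
  Event 7 (sale 2): sell min(2,48)=2. stock: 48 - 2 = 46. total_sold = 14
Final: stock = 46, total_sold = 14

Answer: 46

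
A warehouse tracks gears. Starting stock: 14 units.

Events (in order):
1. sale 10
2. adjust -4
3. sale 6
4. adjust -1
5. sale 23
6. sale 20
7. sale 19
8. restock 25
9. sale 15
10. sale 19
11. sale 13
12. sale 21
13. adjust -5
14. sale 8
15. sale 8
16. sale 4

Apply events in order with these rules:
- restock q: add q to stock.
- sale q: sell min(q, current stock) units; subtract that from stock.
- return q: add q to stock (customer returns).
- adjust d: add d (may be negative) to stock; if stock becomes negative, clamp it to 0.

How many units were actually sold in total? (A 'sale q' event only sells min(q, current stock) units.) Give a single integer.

Processing events:
Start: stock = 14
  Event 1 (sale 10): sell min(10,14)=10. stock: 14 - 10 = 4. total_sold = 10
  Event 2 (adjust -4): 4 + -4 = 0
  Event 3 (sale 6): sell min(6,0)=0. stock: 0 - 0 = 0. total_sold = 10
  Event 4 (adjust -1): 0 + -1 = 0 (clamped to 0)
  Event 5 (sale 23): sell min(23,0)=0. stock: 0 - 0 = 0. total_sold = 10
  Event 6 (sale 20): sell min(20,0)=0. stock: 0 - 0 = 0. total_sold = 10
  Event 7 (sale 19): sell min(19,0)=0. stock: 0 - 0 = 0. total_sold = 10
  Event 8 (restock 25): 0 + 25 = 25
  Event 9 (sale 15): sell min(15,25)=15. stock: 25 - 15 = 10. total_sold = 25
  Event 10 (sale 19): sell min(19,10)=10. stock: 10 - 10 = 0. total_sold = 35
  Event 11 (sale 13): sell min(13,0)=0. stock: 0 - 0 = 0. total_sold = 35
  Event 12 (sale 21): sell min(21,0)=0. stock: 0 - 0 = 0. total_sold = 35
  Event 13 (adjust -5): 0 + -5 = 0 (clamped to 0)
  Event 14 (sale 8): sell min(8,0)=0. stock: 0 - 0 = 0. total_sold = 35
  Event 15 (sale 8): sell min(8,0)=0. stock: 0 - 0 = 0. total_sold = 35
  Event 16 (sale 4): sell min(4,0)=0. stock: 0 - 0 = 0. total_sold = 35
Final: stock = 0, total_sold = 35

Answer: 35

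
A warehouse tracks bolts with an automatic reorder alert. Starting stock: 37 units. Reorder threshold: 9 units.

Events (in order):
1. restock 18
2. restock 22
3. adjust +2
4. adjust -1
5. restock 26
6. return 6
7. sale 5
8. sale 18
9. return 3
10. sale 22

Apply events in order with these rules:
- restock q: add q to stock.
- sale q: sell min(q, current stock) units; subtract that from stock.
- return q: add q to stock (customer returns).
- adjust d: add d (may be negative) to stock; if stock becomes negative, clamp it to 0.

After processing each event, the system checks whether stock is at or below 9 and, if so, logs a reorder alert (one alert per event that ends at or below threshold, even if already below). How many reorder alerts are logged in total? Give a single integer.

Processing events:
Start: stock = 37
  Event 1 (restock 18): 37 + 18 = 55
  Event 2 (restock 22): 55 + 22 = 77
  Event 3 (adjust +2): 77 + 2 = 79
  Event 4 (adjust -1): 79 + -1 = 78
  Event 5 (restock 26): 78 + 26 = 104
  Event 6 (return 6): 104 + 6 = 110
  Event 7 (sale 5): sell min(5,110)=5. stock: 110 - 5 = 105. total_sold = 5
  Event 8 (sale 18): sell min(18,105)=18. stock: 105 - 18 = 87. total_sold = 23
  Event 9 (return 3): 87 + 3 = 90
  Event 10 (sale 22): sell min(22,90)=22. stock: 90 - 22 = 68. total_sold = 45
Final: stock = 68, total_sold = 45

Checking against threshold 9:
  After event 1: stock=55 > 9
  After event 2: stock=77 > 9
  After event 3: stock=79 > 9
  After event 4: stock=78 > 9
  After event 5: stock=104 > 9
  After event 6: stock=110 > 9
  After event 7: stock=105 > 9
  After event 8: stock=87 > 9
  After event 9: stock=90 > 9
  After event 10: stock=68 > 9
Alert events: []. Count = 0

Answer: 0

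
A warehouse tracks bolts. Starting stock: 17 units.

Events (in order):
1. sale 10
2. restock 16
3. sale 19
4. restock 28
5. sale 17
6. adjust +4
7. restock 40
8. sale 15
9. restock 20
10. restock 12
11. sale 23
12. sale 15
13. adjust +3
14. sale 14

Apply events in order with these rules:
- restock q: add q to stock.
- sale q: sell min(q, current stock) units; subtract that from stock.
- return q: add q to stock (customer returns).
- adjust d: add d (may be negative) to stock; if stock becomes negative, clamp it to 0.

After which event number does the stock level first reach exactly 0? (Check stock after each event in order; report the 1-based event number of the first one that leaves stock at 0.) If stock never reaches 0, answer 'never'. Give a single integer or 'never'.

Answer: never

Derivation:
Processing events:
Start: stock = 17
  Event 1 (sale 10): sell min(10,17)=10. stock: 17 - 10 = 7. total_sold = 10
  Event 2 (restock 16): 7 + 16 = 23
  Event 3 (sale 19): sell min(19,23)=19. stock: 23 - 19 = 4. total_sold = 29
  Event 4 (restock 28): 4 + 28 = 32
  Event 5 (sale 17): sell min(17,32)=17. stock: 32 - 17 = 15. total_sold = 46
  Event 6 (adjust +4): 15 + 4 = 19
  Event 7 (restock 40): 19 + 40 = 59
  Event 8 (sale 15): sell min(15,59)=15. stock: 59 - 15 = 44. total_sold = 61
  Event 9 (restock 20): 44 + 20 = 64
  Event 10 (restock 12): 64 + 12 = 76
  Event 11 (sale 23): sell min(23,76)=23. stock: 76 - 23 = 53. total_sold = 84
  Event 12 (sale 15): sell min(15,53)=15. stock: 53 - 15 = 38. total_sold = 99
  Event 13 (adjust +3): 38 + 3 = 41
  Event 14 (sale 14): sell min(14,41)=14. stock: 41 - 14 = 27. total_sold = 113
Final: stock = 27, total_sold = 113

Stock never reaches 0.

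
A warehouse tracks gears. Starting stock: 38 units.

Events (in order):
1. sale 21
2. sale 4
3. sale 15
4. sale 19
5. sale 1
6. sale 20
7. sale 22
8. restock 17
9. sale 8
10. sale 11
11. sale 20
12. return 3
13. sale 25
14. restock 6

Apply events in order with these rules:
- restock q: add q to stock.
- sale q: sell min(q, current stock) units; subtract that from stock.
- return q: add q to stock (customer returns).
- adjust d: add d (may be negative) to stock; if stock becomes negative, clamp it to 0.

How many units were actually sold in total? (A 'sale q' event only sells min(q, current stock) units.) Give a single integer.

Processing events:
Start: stock = 38
  Event 1 (sale 21): sell min(21,38)=21. stock: 38 - 21 = 17. total_sold = 21
  Event 2 (sale 4): sell min(4,17)=4. stock: 17 - 4 = 13. total_sold = 25
  Event 3 (sale 15): sell min(15,13)=13. stock: 13 - 13 = 0. total_sold = 38
  Event 4 (sale 19): sell min(19,0)=0. stock: 0 - 0 = 0. total_sold = 38
  Event 5 (sale 1): sell min(1,0)=0. stock: 0 - 0 = 0. total_sold = 38
  Event 6 (sale 20): sell min(20,0)=0. stock: 0 - 0 = 0. total_sold = 38
  Event 7 (sale 22): sell min(22,0)=0. stock: 0 - 0 = 0. total_sold = 38
  Event 8 (restock 17): 0 + 17 = 17
  Event 9 (sale 8): sell min(8,17)=8. stock: 17 - 8 = 9. total_sold = 46
  Event 10 (sale 11): sell min(11,9)=9. stock: 9 - 9 = 0. total_sold = 55
  Event 11 (sale 20): sell min(20,0)=0. stock: 0 - 0 = 0. total_sold = 55
  Event 12 (return 3): 0 + 3 = 3
  Event 13 (sale 25): sell min(25,3)=3. stock: 3 - 3 = 0. total_sold = 58
  Event 14 (restock 6): 0 + 6 = 6
Final: stock = 6, total_sold = 58

Answer: 58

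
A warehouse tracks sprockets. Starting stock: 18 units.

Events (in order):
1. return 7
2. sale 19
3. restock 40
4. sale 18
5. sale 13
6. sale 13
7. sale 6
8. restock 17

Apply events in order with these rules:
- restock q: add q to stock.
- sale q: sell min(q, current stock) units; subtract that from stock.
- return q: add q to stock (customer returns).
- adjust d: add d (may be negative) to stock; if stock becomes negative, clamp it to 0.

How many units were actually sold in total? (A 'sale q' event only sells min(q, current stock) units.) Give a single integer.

Answer: 65

Derivation:
Processing events:
Start: stock = 18
  Event 1 (return 7): 18 + 7 = 25
  Event 2 (sale 19): sell min(19,25)=19. stock: 25 - 19 = 6. total_sold = 19
  Event 3 (restock 40): 6 + 40 = 46
  Event 4 (sale 18): sell min(18,46)=18. stock: 46 - 18 = 28. total_sold = 37
  Event 5 (sale 13): sell min(13,28)=13. stock: 28 - 13 = 15. total_sold = 50
  Event 6 (sale 13): sell min(13,15)=13. stock: 15 - 13 = 2. total_sold = 63
  Event 7 (sale 6): sell min(6,2)=2. stock: 2 - 2 = 0. total_sold = 65
  Event 8 (restock 17): 0 + 17 = 17
Final: stock = 17, total_sold = 65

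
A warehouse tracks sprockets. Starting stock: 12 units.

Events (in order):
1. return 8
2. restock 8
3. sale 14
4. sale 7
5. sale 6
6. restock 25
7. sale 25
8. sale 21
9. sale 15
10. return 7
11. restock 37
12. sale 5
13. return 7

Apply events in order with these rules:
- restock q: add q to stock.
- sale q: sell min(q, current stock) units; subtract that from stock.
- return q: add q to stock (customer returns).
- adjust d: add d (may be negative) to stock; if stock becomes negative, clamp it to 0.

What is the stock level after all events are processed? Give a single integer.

Processing events:
Start: stock = 12
  Event 1 (return 8): 12 + 8 = 20
  Event 2 (restock 8): 20 + 8 = 28
  Event 3 (sale 14): sell min(14,28)=14. stock: 28 - 14 = 14. total_sold = 14
  Event 4 (sale 7): sell min(7,14)=7. stock: 14 - 7 = 7. total_sold = 21
  Event 5 (sale 6): sell min(6,7)=6. stock: 7 - 6 = 1. total_sold = 27
  Event 6 (restock 25): 1 + 25 = 26
  Event 7 (sale 25): sell min(25,26)=25. stock: 26 - 25 = 1. total_sold = 52
  Event 8 (sale 21): sell min(21,1)=1. stock: 1 - 1 = 0. total_sold = 53
  Event 9 (sale 15): sell min(15,0)=0. stock: 0 - 0 = 0. total_sold = 53
  Event 10 (return 7): 0 + 7 = 7
  Event 11 (restock 37): 7 + 37 = 44
  Event 12 (sale 5): sell min(5,44)=5. stock: 44 - 5 = 39. total_sold = 58
  Event 13 (return 7): 39 + 7 = 46
Final: stock = 46, total_sold = 58

Answer: 46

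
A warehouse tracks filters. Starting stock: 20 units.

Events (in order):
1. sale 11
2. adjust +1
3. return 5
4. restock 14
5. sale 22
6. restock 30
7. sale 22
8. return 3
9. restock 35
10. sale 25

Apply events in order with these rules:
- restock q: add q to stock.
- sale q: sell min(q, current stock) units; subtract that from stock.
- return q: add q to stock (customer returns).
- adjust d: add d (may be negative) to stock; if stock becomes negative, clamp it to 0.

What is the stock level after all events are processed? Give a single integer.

Processing events:
Start: stock = 20
  Event 1 (sale 11): sell min(11,20)=11. stock: 20 - 11 = 9. total_sold = 11
  Event 2 (adjust +1): 9 + 1 = 10
  Event 3 (return 5): 10 + 5 = 15
  Event 4 (restock 14): 15 + 14 = 29
  Event 5 (sale 22): sell min(22,29)=22. stock: 29 - 22 = 7. total_sold = 33
  Event 6 (restock 30): 7 + 30 = 37
  Event 7 (sale 22): sell min(22,37)=22. stock: 37 - 22 = 15. total_sold = 55
  Event 8 (return 3): 15 + 3 = 18
  Event 9 (restock 35): 18 + 35 = 53
  Event 10 (sale 25): sell min(25,53)=25. stock: 53 - 25 = 28. total_sold = 80
Final: stock = 28, total_sold = 80

Answer: 28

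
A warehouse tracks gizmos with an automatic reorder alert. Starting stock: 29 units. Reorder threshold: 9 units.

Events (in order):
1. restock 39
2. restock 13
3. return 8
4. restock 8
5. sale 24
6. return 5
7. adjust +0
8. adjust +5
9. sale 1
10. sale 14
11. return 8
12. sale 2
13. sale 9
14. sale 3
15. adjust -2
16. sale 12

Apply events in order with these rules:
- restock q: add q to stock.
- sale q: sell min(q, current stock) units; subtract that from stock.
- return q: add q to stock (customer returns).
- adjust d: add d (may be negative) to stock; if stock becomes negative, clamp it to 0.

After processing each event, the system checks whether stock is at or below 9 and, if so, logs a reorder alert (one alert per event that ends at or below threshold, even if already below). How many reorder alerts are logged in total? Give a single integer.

Processing events:
Start: stock = 29
  Event 1 (restock 39): 29 + 39 = 68
  Event 2 (restock 13): 68 + 13 = 81
  Event 3 (return 8): 81 + 8 = 89
  Event 4 (restock 8): 89 + 8 = 97
  Event 5 (sale 24): sell min(24,97)=24. stock: 97 - 24 = 73. total_sold = 24
  Event 6 (return 5): 73 + 5 = 78
  Event 7 (adjust +0): 78 + 0 = 78
  Event 8 (adjust +5): 78 + 5 = 83
  Event 9 (sale 1): sell min(1,83)=1. stock: 83 - 1 = 82. total_sold = 25
  Event 10 (sale 14): sell min(14,82)=14. stock: 82 - 14 = 68. total_sold = 39
  Event 11 (return 8): 68 + 8 = 76
  Event 12 (sale 2): sell min(2,76)=2. stock: 76 - 2 = 74. total_sold = 41
  Event 13 (sale 9): sell min(9,74)=9. stock: 74 - 9 = 65. total_sold = 50
  Event 14 (sale 3): sell min(3,65)=3. stock: 65 - 3 = 62. total_sold = 53
  Event 15 (adjust -2): 62 + -2 = 60
  Event 16 (sale 12): sell min(12,60)=12. stock: 60 - 12 = 48. total_sold = 65
Final: stock = 48, total_sold = 65

Checking against threshold 9:
  After event 1: stock=68 > 9
  After event 2: stock=81 > 9
  After event 3: stock=89 > 9
  After event 4: stock=97 > 9
  After event 5: stock=73 > 9
  After event 6: stock=78 > 9
  After event 7: stock=78 > 9
  After event 8: stock=83 > 9
  After event 9: stock=82 > 9
  After event 10: stock=68 > 9
  After event 11: stock=76 > 9
  After event 12: stock=74 > 9
  After event 13: stock=65 > 9
  After event 14: stock=62 > 9
  After event 15: stock=60 > 9
  After event 16: stock=48 > 9
Alert events: []. Count = 0

Answer: 0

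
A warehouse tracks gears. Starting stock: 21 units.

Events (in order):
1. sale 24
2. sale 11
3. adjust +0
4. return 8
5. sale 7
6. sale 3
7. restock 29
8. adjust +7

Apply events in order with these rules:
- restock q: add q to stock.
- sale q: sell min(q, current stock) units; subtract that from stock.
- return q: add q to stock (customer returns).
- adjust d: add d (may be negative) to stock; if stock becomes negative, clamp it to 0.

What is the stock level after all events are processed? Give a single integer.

Answer: 36

Derivation:
Processing events:
Start: stock = 21
  Event 1 (sale 24): sell min(24,21)=21. stock: 21 - 21 = 0. total_sold = 21
  Event 2 (sale 11): sell min(11,0)=0. stock: 0 - 0 = 0. total_sold = 21
  Event 3 (adjust +0): 0 + 0 = 0
  Event 4 (return 8): 0 + 8 = 8
  Event 5 (sale 7): sell min(7,8)=7. stock: 8 - 7 = 1. total_sold = 28
  Event 6 (sale 3): sell min(3,1)=1. stock: 1 - 1 = 0. total_sold = 29
  Event 7 (restock 29): 0 + 29 = 29
  Event 8 (adjust +7): 29 + 7 = 36
Final: stock = 36, total_sold = 29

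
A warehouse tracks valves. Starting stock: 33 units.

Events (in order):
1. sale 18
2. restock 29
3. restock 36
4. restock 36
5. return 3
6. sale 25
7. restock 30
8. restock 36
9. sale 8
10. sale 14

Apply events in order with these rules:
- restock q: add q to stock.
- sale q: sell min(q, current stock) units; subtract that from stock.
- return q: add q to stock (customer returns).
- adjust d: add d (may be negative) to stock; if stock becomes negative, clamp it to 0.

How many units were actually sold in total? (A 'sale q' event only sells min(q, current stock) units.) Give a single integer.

Processing events:
Start: stock = 33
  Event 1 (sale 18): sell min(18,33)=18. stock: 33 - 18 = 15. total_sold = 18
  Event 2 (restock 29): 15 + 29 = 44
  Event 3 (restock 36): 44 + 36 = 80
  Event 4 (restock 36): 80 + 36 = 116
  Event 5 (return 3): 116 + 3 = 119
  Event 6 (sale 25): sell min(25,119)=25. stock: 119 - 25 = 94. total_sold = 43
  Event 7 (restock 30): 94 + 30 = 124
  Event 8 (restock 36): 124 + 36 = 160
  Event 9 (sale 8): sell min(8,160)=8. stock: 160 - 8 = 152. total_sold = 51
  Event 10 (sale 14): sell min(14,152)=14. stock: 152 - 14 = 138. total_sold = 65
Final: stock = 138, total_sold = 65

Answer: 65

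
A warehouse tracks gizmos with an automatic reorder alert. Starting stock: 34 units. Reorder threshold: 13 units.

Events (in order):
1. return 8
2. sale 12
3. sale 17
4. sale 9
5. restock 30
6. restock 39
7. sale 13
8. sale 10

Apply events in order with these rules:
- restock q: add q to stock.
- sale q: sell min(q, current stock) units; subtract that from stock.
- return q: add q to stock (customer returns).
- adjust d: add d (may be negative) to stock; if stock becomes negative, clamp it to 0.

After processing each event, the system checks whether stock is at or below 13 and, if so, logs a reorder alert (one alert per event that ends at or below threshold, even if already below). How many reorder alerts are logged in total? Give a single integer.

Processing events:
Start: stock = 34
  Event 1 (return 8): 34 + 8 = 42
  Event 2 (sale 12): sell min(12,42)=12. stock: 42 - 12 = 30. total_sold = 12
  Event 3 (sale 17): sell min(17,30)=17. stock: 30 - 17 = 13. total_sold = 29
  Event 4 (sale 9): sell min(9,13)=9. stock: 13 - 9 = 4. total_sold = 38
  Event 5 (restock 30): 4 + 30 = 34
  Event 6 (restock 39): 34 + 39 = 73
  Event 7 (sale 13): sell min(13,73)=13. stock: 73 - 13 = 60. total_sold = 51
  Event 8 (sale 10): sell min(10,60)=10. stock: 60 - 10 = 50. total_sold = 61
Final: stock = 50, total_sold = 61

Checking against threshold 13:
  After event 1: stock=42 > 13
  After event 2: stock=30 > 13
  After event 3: stock=13 <= 13 -> ALERT
  After event 4: stock=4 <= 13 -> ALERT
  After event 5: stock=34 > 13
  After event 6: stock=73 > 13
  After event 7: stock=60 > 13
  After event 8: stock=50 > 13
Alert events: [3, 4]. Count = 2

Answer: 2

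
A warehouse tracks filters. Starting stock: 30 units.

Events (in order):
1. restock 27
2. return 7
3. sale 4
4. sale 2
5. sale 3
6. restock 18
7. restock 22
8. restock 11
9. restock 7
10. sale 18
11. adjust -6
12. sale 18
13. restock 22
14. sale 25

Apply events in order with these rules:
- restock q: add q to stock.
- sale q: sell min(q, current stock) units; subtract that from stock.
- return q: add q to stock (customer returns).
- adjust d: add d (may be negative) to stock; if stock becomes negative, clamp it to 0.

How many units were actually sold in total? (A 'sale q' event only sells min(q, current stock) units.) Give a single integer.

Processing events:
Start: stock = 30
  Event 1 (restock 27): 30 + 27 = 57
  Event 2 (return 7): 57 + 7 = 64
  Event 3 (sale 4): sell min(4,64)=4. stock: 64 - 4 = 60. total_sold = 4
  Event 4 (sale 2): sell min(2,60)=2. stock: 60 - 2 = 58. total_sold = 6
  Event 5 (sale 3): sell min(3,58)=3. stock: 58 - 3 = 55. total_sold = 9
  Event 6 (restock 18): 55 + 18 = 73
  Event 7 (restock 22): 73 + 22 = 95
  Event 8 (restock 11): 95 + 11 = 106
  Event 9 (restock 7): 106 + 7 = 113
  Event 10 (sale 18): sell min(18,113)=18. stock: 113 - 18 = 95. total_sold = 27
  Event 11 (adjust -6): 95 + -6 = 89
  Event 12 (sale 18): sell min(18,89)=18. stock: 89 - 18 = 71. total_sold = 45
  Event 13 (restock 22): 71 + 22 = 93
  Event 14 (sale 25): sell min(25,93)=25. stock: 93 - 25 = 68. total_sold = 70
Final: stock = 68, total_sold = 70

Answer: 70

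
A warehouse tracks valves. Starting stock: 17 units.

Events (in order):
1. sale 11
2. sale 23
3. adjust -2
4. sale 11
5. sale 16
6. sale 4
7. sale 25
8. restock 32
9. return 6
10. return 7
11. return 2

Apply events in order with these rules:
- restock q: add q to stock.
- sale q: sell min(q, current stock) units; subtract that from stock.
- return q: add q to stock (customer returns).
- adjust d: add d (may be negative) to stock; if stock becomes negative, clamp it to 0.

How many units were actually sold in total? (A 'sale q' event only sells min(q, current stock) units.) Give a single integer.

Processing events:
Start: stock = 17
  Event 1 (sale 11): sell min(11,17)=11. stock: 17 - 11 = 6. total_sold = 11
  Event 2 (sale 23): sell min(23,6)=6. stock: 6 - 6 = 0. total_sold = 17
  Event 3 (adjust -2): 0 + -2 = 0 (clamped to 0)
  Event 4 (sale 11): sell min(11,0)=0. stock: 0 - 0 = 0. total_sold = 17
  Event 5 (sale 16): sell min(16,0)=0. stock: 0 - 0 = 0. total_sold = 17
  Event 6 (sale 4): sell min(4,0)=0. stock: 0 - 0 = 0. total_sold = 17
  Event 7 (sale 25): sell min(25,0)=0. stock: 0 - 0 = 0. total_sold = 17
  Event 8 (restock 32): 0 + 32 = 32
  Event 9 (return 6): 32 + 6 = 38
  Event 10 (return 7): 38 + 7 = 45
  Event 11 (return 2): 45 + 2 = 47
Final: stock = 47, total_sold = 17

Answer: 17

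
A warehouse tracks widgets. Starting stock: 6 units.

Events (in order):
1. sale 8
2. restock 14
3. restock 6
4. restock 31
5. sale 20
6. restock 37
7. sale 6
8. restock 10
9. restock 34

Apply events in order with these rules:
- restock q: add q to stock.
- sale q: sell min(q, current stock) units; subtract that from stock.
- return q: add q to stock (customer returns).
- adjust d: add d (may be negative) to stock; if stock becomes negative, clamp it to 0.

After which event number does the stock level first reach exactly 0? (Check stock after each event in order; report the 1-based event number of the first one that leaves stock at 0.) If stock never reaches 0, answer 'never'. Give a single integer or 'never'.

Answer: 1

Derivation:
Processing events:
Start: stock = 6
  Event 1 (sale 8): sell min(8,6)=6. stock: 6 - 6 = 0. total_sold = 6
  Event 2 (restock 14): 0 + 14 = 14
  Event 3 (restock 6): 14 + 6 = 20
  Event 4 (restock 31): 20 + 31 = 51
  Event 5 (sale 20): sell min(20,51)=20. stock: 51 - 20 = 31. total_sold = 26
  Event 6 (restock 37): 31 + 37 = 68
  Event 7 (sale 6): sell min(6,68)=6. stock: 68 - 6 = 62. total_sold = 32
  Event 8 (restock 10): 62 + 10 = 72
  Event 9 (restock 34): 72 + 34 = 106
Final: stock = 106, total_sold = 32

First zero at event 1.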